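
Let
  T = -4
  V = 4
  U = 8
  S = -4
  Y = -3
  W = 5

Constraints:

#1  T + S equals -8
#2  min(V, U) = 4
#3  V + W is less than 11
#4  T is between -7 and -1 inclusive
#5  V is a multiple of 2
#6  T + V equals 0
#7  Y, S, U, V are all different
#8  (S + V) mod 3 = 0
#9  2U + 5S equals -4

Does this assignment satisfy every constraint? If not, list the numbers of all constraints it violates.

No violations.

#1 T + S = -4 + (-4) = -8 — holds.
#2 min(4, 8) = 4 — holds.
#3 V + W = 4 + 5 = 9; 9 < 11 — holds.
#4 T = -4 lies in [-7, -1] — holds.
#5 4 / 2 = 2, so 2 divides 4 — holds.
#6 T + V = -4 + 4 = 0 — holds.
#7 values -3, -4, 8, 4 are pairwise distinct — holds.
#8 S + V = 0; 0 mod 3 = 0 — holds.
#9 2U + 5S = 2(8) + 5(-4) = -4 — holds.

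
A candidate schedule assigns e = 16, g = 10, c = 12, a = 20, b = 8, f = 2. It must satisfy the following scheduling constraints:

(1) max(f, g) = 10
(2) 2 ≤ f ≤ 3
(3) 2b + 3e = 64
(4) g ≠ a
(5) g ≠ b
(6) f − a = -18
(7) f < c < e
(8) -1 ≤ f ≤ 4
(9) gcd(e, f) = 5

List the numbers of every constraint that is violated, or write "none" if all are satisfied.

(1) max(2, 10) = 10 — holds.
(2) f = 2 lies in [2, 3] — holds.
(3) 2b + 3e = 2(8) + 3(16) = 64 — holds.
(4) g = 10, a = 20; distinct — holds.
(5) g = 10, b = 8; distinct — holds.
(6) f − a = 2 − 20 = -18 — holds.
(7) values 2 < 12 < 16 — holds.
(8) f = 2 lies in [-1, 4] — holds.
(9) gcd(16, 2) = 2, not 5 — does not hold.

Constraint 9 is violated.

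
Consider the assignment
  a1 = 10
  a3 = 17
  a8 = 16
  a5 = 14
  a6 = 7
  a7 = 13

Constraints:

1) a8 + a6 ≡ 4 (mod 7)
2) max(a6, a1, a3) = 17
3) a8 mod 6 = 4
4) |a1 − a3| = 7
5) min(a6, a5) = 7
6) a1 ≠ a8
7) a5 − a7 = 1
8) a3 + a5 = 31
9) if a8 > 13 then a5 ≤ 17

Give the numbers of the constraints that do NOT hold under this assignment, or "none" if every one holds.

1) a8 + a6 = 23; 23 mod 7 = 2, not 4  ✗
2) max(7, 10, 17) = 17  ✓
3) 16 mod 6 = 4  ✓
4) |10 − 17| = 7  ✓
5) min(7, 14) = 7  ✓
6) a1 = 10, a8 = 16; distinct  ✓
7) a5 − a7 = 14 − 13 = 1  ✓
8) a3 + a5 = 17 + 14 = 31  ✓
9) a8 = 16 > 13, so we need a5 ≤ 17; a5 = 14 ≤ 17  ✓

The assignment fails constraint 1.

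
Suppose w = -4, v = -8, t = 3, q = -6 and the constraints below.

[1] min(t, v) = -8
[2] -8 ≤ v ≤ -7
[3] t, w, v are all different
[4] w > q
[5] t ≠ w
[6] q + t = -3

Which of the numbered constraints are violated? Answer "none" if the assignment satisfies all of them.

[1] min(3, -8) = -8  OK
[2] v = -8 lies in [-8, -7]  OK
[3] values 3, -4, -8 are pairwise distinct  OK
[4] w = -4, q = -6; -4 > -6  OK
[5] t = 3, w = -4; distinct  OK
[6] q + t = -6 + 3 = -3  OK

All constraints are satisfied.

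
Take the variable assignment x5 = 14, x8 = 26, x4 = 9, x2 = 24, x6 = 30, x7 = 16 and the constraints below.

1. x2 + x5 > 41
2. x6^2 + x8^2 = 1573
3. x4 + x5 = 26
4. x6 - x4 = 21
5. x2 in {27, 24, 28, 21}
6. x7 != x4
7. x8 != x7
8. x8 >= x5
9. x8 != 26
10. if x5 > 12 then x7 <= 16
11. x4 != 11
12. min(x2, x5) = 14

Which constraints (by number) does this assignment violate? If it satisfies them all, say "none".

Constraints 1, 2, 3, and 9 do not hold.

1. x2 + x5 = 24 + 14 = 38; 38 ≤ 41, bound 41 not met  ✘
2. x6^2 + x8^2 = 30^2 + 26^2 = 900 + 676 = 1576, not 1573  ✘
3. x4 + x5 = 9 + 14 = 23, not 26  ✘
4. x6 - x4 = 30 - 9 = 21  ✔
5. x2 = 24 is in {27, 24, 28, 21}  ✔
6. x7 = 16, x4 = 9; distinct  ✔
7. x8 = 26, x7 = 16; distinct  ✔
8. x8 = 26, x5 = 14; 26 ≥ 14  ✔
9. x8 = 26, but 26 is required to differ  ✘
10. x5 = 14 > 12, so we need x7 ≤ 16; x7 = 16 ≤ 16  ✔
11. x4 = 9, and 9 ≠ 11  ✔
12. min(24, 14) = 14  ✔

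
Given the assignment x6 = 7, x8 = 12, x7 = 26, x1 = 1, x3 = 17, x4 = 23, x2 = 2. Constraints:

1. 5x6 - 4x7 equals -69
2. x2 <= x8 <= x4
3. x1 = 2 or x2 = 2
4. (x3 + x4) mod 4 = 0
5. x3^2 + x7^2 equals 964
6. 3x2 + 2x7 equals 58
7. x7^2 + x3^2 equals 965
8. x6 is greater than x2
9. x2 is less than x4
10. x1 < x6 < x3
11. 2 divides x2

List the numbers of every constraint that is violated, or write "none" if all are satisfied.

Constraint 5 is violated.

1. 5x6 - 4x7 = 5(7) - 4(26) = -69  ✓
2. values 2 <= 12 <= 23  ✓
3. x1 = 1 ≠ 2, but x2 = 2 = 2 (second disjunct)  ✓
4. x3 + x4 = 40; 40 mod 4 = 0  ✓
5. x3^2 + x7^2 = 17^2 + 26^2 = 289 + 676 = 965, not 964  ✗
6. 3x2 + 2x7 = 3(2) + 2(26) = 58  ✓
7. x7^2 + x3^2 = 26^2 + 17^2 = 676 + 289 = 965  ✓
8. x6 = 7, x2 = 2; 7 > 2  ✓
9. x2 = 2, x4 = 23; 2 < 23  ✓
10. values 1 < 7 < 17  ✓
11. 2 / 2 = 1, so 2 divides 2  ✓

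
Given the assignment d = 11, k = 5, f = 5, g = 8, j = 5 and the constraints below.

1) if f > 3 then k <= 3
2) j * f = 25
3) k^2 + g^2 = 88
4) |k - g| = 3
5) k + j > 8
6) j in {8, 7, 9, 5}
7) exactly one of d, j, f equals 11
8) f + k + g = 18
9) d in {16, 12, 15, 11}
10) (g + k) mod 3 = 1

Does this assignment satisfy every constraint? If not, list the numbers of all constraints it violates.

1) f = 5 > 3, so we need k ≤ 3; but k = 5 > 3  FAIL
2) j * f = 5 * 5 = 25  OK
3) k^2 + g^2 = 5^2 + 8^2 = 25 + 64 = 89, not 88  FAIL
4) |5 - 8| = 3  OK
5) k + j = 5 + 5 = 10; 10 > 8  OK
6) j = 5 is in {8, 7, 9, 5}  OK
7) d=11, j=5, f=5; 1 of them equals 11  OK
8) f + k + g = 5 + 5 + 8 = 18  OK
9) d = 11 is in {16, 12, 15, 11}  OK
10) g + k = 13; 13 mod 3 = 1  OK

Constraints 1 and 3 do not hold.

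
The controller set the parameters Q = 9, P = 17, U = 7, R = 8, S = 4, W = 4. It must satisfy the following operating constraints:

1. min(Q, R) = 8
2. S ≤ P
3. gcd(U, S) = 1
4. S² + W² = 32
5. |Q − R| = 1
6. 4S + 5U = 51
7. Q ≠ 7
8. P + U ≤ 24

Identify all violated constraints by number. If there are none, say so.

1. min(9, 8) = 8  OK
2. S = 4, P = 17; 4 ≤ 17  OK
3. gcd(7, 4) = 1  OK
4. S² + W² = 4² + 4² = 16 + 16 = 32  OK
5. |9 − 8| = 1  OK
6. 4S + 5U = 4(4) + 5(7) = 51  OK
7. Q = 9, and 9 ≠ 7  OK
8. P + U = 17 + 7 = 24; 24 ≤ 24  OK

None — every constraint holds.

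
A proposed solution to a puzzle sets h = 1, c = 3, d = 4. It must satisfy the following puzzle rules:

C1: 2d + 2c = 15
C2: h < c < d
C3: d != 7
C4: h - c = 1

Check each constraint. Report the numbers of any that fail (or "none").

Constraints 1 and 4 do not hold.

C1: 2d + 2c = 2(4) + 2(3) = 14, not 15 — does not hold.
C2: values 1 < 3 < 4 — holds.
C3: d = 4, and 4 ≠ 7 — holds.
C4: h - c = 1 - 3 = -2, not 1 — does not hold.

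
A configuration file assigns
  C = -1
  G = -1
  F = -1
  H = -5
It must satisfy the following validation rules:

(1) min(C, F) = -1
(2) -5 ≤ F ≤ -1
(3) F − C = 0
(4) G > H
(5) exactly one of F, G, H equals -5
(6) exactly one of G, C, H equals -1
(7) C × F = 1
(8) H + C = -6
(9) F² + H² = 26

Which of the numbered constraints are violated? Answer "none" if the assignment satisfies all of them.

No — constraint 6 is not satisfied.

(1) min(-1, -1) = -1  true
(2) F = -1 lies in [-5, -1]  true
(3) F − C = -1 − (-1) = 0  true
(4) G = -1, H = -5; -1 > -5  true
(5) F=-1, G=-1, H=-5; 1 of them equals -5  true
(6) G=-1, C=-1, H=-5; 2 of them equal -1, not exactly one  false
(7) C × F = -1 × (-1) = 1  true
(8) H + C = -5 + (-1) = -6  true
(9) F² + H² = (-1)² + (-5)² = 1 + 25 = 26  true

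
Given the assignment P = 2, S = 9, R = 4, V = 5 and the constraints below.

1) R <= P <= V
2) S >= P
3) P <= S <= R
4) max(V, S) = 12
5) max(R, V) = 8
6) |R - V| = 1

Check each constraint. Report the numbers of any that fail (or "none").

1) values 4, 2, 5; R = 4 is not <= P = 2 — violated.
2) S = 9, P = 2; 9 ≥ 2 — satisfied.
3) values 2, 9, 4; S = 9 is not <= R = 4 — violated.
4) max(5, 9) = 9, not 12 — violated.
5) max(4, 5) = 5, not 8 — violated.
6) |4 - 5| = 1 — satisfied.

Constraints 1, 3, 4, 5 do not hold.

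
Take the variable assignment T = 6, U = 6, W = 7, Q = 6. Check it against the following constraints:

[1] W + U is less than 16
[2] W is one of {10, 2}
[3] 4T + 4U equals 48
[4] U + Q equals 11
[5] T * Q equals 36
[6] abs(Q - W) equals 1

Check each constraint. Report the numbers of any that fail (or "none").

No — constraints 2, 4 are not satisfied.

[1] W + U = 7 + 6 = 13; 13 < 16 — holds.
[2] W = 7 is not in {10, 2} — does not hold.
[3] 4T + 4U = 4(6) + 4(6) = 48 — holds.
[4] U + Q = 6 + 6 = 12, not 11 — does not hold.
[5] T * Q = 6 * 6 = 36 — holds.
[6] abs(6 - 7) = 1 — holds.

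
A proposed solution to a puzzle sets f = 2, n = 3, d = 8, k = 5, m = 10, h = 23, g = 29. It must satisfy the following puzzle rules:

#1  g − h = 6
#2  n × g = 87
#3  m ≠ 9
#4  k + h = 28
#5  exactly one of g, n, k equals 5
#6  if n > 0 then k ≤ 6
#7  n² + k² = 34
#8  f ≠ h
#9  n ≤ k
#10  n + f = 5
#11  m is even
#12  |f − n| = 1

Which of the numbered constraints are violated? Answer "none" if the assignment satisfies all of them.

All constraints are satisfied.

#1 g − h = 29 − 23 = 6 — satisfied.
#2 n × g = 3 × 29 = 87 — satisfied.
#3 m = 10, and 10 ≠ 9 — satisfied.
#4 k + h = 5 + 23 = 28 — satisfied.
#5 g=29, n=3, k=5; 1 of them equals 5 — satisfied.
#6 n = 3 > 0, so we need k ≤ 6; k = 5 ≤ 6 — satisfied.
#7 n² + k² = 3² + 5² = 9 + 25 = 34 — satisfied.
#8 f = 2, h = 23; distinct — satisfied.
#9 n = 3, k = 5; 3 ≤ 5 — satisfied.
#10 n + f = 3 + 2 = 5 — satisfied.
#11 m = 10 is even — satisfied.
#12 |2 − 3| = 1 — satisfied.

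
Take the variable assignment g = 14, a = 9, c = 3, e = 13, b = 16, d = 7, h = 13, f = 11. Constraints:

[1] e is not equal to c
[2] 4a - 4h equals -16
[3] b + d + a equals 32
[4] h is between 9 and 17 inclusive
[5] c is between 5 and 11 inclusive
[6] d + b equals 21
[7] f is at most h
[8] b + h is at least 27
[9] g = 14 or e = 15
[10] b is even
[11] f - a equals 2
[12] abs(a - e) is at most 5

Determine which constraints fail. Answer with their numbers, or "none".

[1] e = 13, c = 3; distinct  ✔
[2] 4a - 4h = 4(9) - 4(13) = -16  ✔
[3] b + d + a = 16 + 7 + 9 = 32  ✔
[4] h = 13 lies in [9, 17]  ✔
[5] c = 3 is outside [5, 11]  ✘
[6] d + b = 7 + 16 = 23, not 21  ✘
[7] f = 11, h = 13; 11 ≤ 13  ✔
[8] b + h = 16 + 13 = 29; 29 ≥ 27  ✔
[9] g = 14 = 14 (first disjunct)  ✔
[10] b = 16 is even  ✔
[11] f - a = 11 - 9 = 2  ✔
[12] abs(9 - 13) = 4; 4 ≤ 5  ✔

Constraints 5 and 6 are violated.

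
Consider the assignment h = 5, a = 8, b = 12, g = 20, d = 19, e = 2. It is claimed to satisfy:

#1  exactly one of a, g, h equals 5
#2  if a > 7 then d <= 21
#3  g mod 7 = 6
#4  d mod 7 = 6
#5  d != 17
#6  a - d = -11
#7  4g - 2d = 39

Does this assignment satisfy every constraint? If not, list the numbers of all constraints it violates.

Constraints 4 and 7 do not hold.

#1 a=8, g=20, h=5; 1 of them equals 5 — holds.
#2 a = 8 > 7, so we need d ≤ 21; d = 19 ≤ 21 — holds.
#3 20 mod 7 = 6 — holds.
#4 19 mod 7 = 5, not 6 — does not hold.
#5 d = 19, and 19 ≠ 17 — holds.
#6 a - d = 8 - 19 = -11 — holds.
#7 4g - 2d = 4(20) - 2(19) = 42, not 39 — does not hold.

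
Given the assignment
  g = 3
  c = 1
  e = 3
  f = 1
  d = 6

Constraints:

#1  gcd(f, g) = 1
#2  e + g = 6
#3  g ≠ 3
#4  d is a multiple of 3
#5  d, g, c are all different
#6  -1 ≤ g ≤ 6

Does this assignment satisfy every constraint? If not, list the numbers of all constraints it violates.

The assignment fails constraint 3.

#1 gcd(1, 3) = 1  yes
#2 e + g = 3 + 3 = 6  yes
#3 g = 3, but 3 is required to differ  no
#4 6 / 3 = 2, so 3 divides 6  yes
#5 values 6, 3, 1 are pairwise distinct  yes
#6 g = 3 lies in [-1, 6]  yes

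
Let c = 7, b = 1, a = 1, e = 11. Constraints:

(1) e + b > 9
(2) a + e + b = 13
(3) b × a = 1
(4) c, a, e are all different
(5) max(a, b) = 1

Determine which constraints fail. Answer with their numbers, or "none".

(1) e + b = 11 + 1 = 12; 12 > 9  holds
(2) a + e + b = 1 + 11 + 1 = 13  holds
(3) b × a = 1 × 1 = 1  holds
(4) values 7, 1, 11 are pairwise distinct  holds
(5) max(1, 1) = 1  holds

None — every constraint holds.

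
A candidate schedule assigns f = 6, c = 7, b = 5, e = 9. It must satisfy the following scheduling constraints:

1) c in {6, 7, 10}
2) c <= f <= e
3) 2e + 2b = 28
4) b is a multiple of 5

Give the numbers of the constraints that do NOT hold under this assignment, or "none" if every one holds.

1) c = 7 is in {6, 7, 10} — OK.
2) values 7, 6, 9; c = 7 is not <= f = 6 — violated.
3) 2e + 2b = 2(9) + 2(5) = 28 — OK.
4) 5 / 5 = 1, so 5 divides 5 — OK.

Constraint 2 does not hold.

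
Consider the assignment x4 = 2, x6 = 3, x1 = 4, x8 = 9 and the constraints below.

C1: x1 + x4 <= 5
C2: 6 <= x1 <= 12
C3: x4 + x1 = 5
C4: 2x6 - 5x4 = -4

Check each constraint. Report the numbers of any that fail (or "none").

No — constraints 1, 2, 3 are not satisfied.

C1: x1 + x4 = 4 + 2 = 6; 6 > 5, bound 5 not met — does not hold.
C2: x1 = 4 is outside [6, 12] — does not hold.
C3: x4 + x1 = 2 + 4 = 6, not 5 — does not hold.
C4: 2x6 - 5x4 = 2(3) - 5(2) = -4 — holds.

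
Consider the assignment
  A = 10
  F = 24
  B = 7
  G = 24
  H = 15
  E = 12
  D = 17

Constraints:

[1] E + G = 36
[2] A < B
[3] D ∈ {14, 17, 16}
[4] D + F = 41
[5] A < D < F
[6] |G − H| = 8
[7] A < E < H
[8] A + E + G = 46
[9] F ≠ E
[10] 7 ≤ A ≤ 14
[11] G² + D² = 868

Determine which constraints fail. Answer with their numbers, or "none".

[1] E + G = 12 + 24 = 36  OK
[2] A = 10, B = 7; 10 ≥ 7 (want <)  FAIL
[3] D = 17 is in {14, 17, 16}  OK
[4] D + F = 17 + 24 = 41  OK
[5] values 10 < 17 < 24  OK
[6] |24 − 15| = 9, not 8  FAIL
[7] values 10 < 12 < 15  OK
[8] A + E + G = 10 + 12 + 24 = 46  OK
[9] F = 24, E = 12; distinct  OK
[10] A = 10 lies in [7, 14]  OK
[11] G² + D² = 24² + 17² = 576 + 289 = 865, not 868  FAIL

The assignment fails constraints 2, 6, and 11.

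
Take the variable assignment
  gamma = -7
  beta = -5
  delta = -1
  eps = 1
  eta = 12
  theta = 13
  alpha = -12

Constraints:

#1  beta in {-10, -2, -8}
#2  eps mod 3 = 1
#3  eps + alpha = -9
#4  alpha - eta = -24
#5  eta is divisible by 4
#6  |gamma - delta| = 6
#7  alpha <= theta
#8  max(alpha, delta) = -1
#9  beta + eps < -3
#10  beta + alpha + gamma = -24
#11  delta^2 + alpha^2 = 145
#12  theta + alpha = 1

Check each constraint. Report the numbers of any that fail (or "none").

#1 beta = -5 is not in {-10, -2, -8} — fails.
#2 1 mod 3 = 1 — holds.
#3 eps + alpha = 1 + (-12) = -11, not -9 — fails.
#4 alpha - eta = -12 - 12 = -24 — holds.
#5 12 / 4 = 3, so 4 divides 12 — holds.
#6 |-7 - (-1)| = 6 — holds.
#7 alpha = -12, theta = 13; -12 ≤ 13 — holds.
#8 max(-12, -1) = -1 — holds.
#9 beta + eps = -5 + 1 = -4; -4 < -3 — holds.
#10 beta + alpha + gamma = -5 + (-12) + (-7) = -24 — holds.
#11 delta^2 + alpha^2 = (-1)^2 + (-12)^2 = 1 + 144 = 145 — holds.
#12 theta + alpha = 13 + (-12) = 1 — holds.

No — constraints 1 and 3 are not satisfied.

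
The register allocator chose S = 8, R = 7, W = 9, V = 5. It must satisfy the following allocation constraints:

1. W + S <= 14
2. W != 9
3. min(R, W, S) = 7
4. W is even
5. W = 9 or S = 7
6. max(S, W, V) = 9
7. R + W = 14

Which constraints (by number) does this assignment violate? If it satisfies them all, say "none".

1. W + S = 9 + 8 = 17; 17 > 14, bound 14 not met — fails.
2. W = 9, but 9 is required to differ — fails.
3. min(7, 9, 8) = 7 — holds.
4. W = 9 is odd — fails.
5. W = 9 = 9 (first disjunct) — holds.
6. max(8, 9, 5) = 9 — holds.
7. R + W = 7 + 9 = 16, not 14 — fails.

Constraints 1, 2, 4, 7 do not hold.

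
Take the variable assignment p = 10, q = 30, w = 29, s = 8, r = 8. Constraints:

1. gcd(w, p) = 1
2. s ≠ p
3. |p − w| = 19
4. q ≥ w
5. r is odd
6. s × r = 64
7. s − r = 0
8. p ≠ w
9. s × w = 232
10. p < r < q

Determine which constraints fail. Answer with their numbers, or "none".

No — constraints 5 and 10 are not satisfied.

1. gcd(29, 10) = 1  true
2. s = 8, p = 10; distinct  true
3. |10 − 29| = 19  true
4. q = 30, w = 29; 30 ≥ 29  true
5. r = 8 is even  false
6. s × r = 8 × 8 = 64  true
7. s − r = 8 − 8 = 0  true
8. p = 10, w = 29; distinct  true
9. s × w = 8 × 29 = 232  true
10. values 10, 8, 30; p = 10 is not < r = 8  false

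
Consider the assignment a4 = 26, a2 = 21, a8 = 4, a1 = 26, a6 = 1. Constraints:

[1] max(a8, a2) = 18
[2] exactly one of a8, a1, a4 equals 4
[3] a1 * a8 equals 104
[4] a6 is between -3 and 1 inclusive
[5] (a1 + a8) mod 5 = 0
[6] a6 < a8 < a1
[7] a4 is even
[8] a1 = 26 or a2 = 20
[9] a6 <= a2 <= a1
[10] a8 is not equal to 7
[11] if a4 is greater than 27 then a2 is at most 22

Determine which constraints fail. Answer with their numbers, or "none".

Constraint 1 is violated.

[1] max(4, 21) = 21, not 18  FAIL
[2] a8=4, a1=26, a4=26; 1 of them equals 4  OK
[3] a1 * a8 = 26 * 4 = 104  OK
[4] a6 = 1 lies in [-3, 1]  OK
[5] a1 + a8 = 30; 30 mod 5 = 0  OK
[6] values 1 < 4 < 26  OK
[7] a4 = 26 is even  OK
[8] a1 = 26 = 26 (first disjunct)  OK
[9] values 1 <= 21 <= 26  OK
[10] a8 = 4, and 4 ≠ 7  OK
[11] a4 = 26, not > 27; antecedent false, conditional vacuously true  OK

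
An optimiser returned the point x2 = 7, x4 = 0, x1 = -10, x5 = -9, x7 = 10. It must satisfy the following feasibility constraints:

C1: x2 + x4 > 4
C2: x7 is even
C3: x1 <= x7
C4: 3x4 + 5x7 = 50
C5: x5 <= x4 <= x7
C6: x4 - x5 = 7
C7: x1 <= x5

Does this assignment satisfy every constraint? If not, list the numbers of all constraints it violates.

The assignment fails constraint 6.

C1: x2 + x4 = 7 + 0 = 7; 7 > 4  holds
C2: x7 = 10 is even  holds
C3: x1 = -10, x7 = 10; -10 ≤ 10  holds
C4: 3x4 + 5x7 = 3(0) + 5(10) = 50  holds
C5: values -9 <= 0 <= 10  holds
C6: x4 - x5 = 0 - (-9) = 9, not 7  fails
C7: x1 = -10, x5 = -9; -10 ≤ -9  holds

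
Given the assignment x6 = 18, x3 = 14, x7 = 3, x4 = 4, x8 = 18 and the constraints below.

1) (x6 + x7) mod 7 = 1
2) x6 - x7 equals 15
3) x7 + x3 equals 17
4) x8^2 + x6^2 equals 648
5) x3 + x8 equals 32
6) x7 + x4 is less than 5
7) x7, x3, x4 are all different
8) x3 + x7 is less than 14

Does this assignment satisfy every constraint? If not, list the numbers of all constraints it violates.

No — constraints 1, 6, 8 are not satisfied.

1) x6 + x7 = 21; 21 mod 7 = 0, not 1 — fails.
2) x6 - x7 = 18 - 3 = 15 — holds.
3) x7 + x3 = 3 + 14 = 17 — holds.
4) x8^2 + x6^2 = 18^2 + 18^2 = 324 + 324 = 648 — holds.
5) x3 + x8 = 14 + 18 = 32 — holds.
6) x7 + x4 = 3 + 4 = 7; 7 ≥ 5, bound 5 not met — fails.
7) values 3, 14, 4 are pairwise distinct — holds.
8) x3 + x7 = 14 + 3 = 17; 17 ≥ 14, bound 14 not met — fails.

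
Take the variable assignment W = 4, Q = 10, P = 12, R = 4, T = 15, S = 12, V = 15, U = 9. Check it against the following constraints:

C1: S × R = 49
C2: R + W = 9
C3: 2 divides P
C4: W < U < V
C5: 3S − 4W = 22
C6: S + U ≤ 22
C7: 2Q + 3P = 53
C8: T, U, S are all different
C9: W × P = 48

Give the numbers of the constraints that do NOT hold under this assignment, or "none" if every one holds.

C1: S × R = 12 × 4 = 48, not 49 — fails.
C2: R + W = 4 + 4 = 8, not 9 — fails.
C3: 12 / 2 = 6, so 2 divides 12 — holds.
C4: values 4 < 9 < 15 — holds.
C5: 3S − 4W = 3(12) − 4(4) = 20, not 22 — fails.
C6: S + U = 12 + 9 = 21; 21 ≤ 22 — holds.
C7: 2Q + 3P = 2(10) + 3(12) = 56, not 53 — fails.
C8: values 15, 9, 12 are pairwise distinct — holds.
C9: W × P = 4 × 12 = 48 — holds.

Constraints 1, 2, 5, and 7 are violated.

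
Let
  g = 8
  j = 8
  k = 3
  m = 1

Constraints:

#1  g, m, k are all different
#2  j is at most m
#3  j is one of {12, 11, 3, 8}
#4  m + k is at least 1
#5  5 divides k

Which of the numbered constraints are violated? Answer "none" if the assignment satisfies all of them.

#1 values 8, 1, 3 are pairwise distinct — holds.
#2 j = 8, m = 1; 8 > 1 (want ≤) — does not hold.
#3 j = 8 is in {12, 11, 3, 8} — holds.
#4 m + k = 1 + 3 = 4; 4 ≥ 1 — holds.
#5 3 = 5*0 + 3, so 5 does not divide 3 — does not hold.

The assignment fails constraints 2 and 5.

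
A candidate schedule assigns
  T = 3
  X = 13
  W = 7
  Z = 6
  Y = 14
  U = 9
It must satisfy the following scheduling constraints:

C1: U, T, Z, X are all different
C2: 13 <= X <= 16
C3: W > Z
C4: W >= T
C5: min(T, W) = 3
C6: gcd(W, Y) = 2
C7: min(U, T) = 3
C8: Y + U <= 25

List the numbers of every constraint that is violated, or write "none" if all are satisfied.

C1: values 9, 3, 6, 13 are pairwise distinct  OK
C2: X = 13 lies in [13, 16]  OK
C3: W = 7, Z = 6; 7 > 6  OK
C4: W = 7, T = 3; 7 ≥ 3  OK
C5: min(3, 7) = 3  OK
C6: gcd(7, 14) = 7, not 2  FAIL
C7: min(9, 3) = 3  OK
C8: Y + U = 14 + 9 = 23; 23 ≤ 25  OK

Violated: 6.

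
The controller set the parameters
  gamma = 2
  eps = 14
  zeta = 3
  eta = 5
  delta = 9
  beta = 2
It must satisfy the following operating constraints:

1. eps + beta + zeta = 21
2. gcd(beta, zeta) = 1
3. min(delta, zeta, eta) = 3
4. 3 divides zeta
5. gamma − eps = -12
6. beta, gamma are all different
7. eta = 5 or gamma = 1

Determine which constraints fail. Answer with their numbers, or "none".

Violated: 1, 6.

1. eps + beta + zeta = 14 + 2 + 3 = 19, not 21 — violated.
2. gcd(2, 3) = 1 — satisfied.
3. min(9, 3, 5) = 3 — satisfied.
4. 3 / 3 = 1, so 3 divides 3 — satisfied.
5. gamma − eps = 2 − 14 = -12 — satisfied.
6. beta = gamma = 2, not all different — violated.
7. eta = 5 = 5 (first disjunct) — satisfied.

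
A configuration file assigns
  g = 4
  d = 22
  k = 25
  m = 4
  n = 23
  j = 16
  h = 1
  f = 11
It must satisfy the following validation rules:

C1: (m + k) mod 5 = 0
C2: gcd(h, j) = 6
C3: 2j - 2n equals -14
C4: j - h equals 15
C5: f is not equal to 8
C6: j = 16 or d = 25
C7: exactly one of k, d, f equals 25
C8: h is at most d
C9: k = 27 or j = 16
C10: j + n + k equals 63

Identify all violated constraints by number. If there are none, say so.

Constraints 1, 2, and 10 are violated.

C1: m + k = 29; 29 mod 5 = 4, not 0 — does not hold.
C2: gcd(1, 16) = 1, not 6 — does not hold.
C3: 2j - 2n = 2(16) - 2(23) = -14 — holds.
C4: j - h = 16 - 1 = 15 — holds.
C5: f = 11, and 11 ≠ 8 — holds.
C6: j = 16 = 16 (first disjunct) — holds.
C7: k=25, d=22, f=11; 1 of them equals 25 — holds.
C8: h = 1, d = 22; 1 ≤ 22 — holds.
C9: k = 25 ≠ 27, but j = 16 = 16 (second disjunct) — holds.
C10: j + n + k = 16 + 23 + 25 = 64, not 63 — does not hold.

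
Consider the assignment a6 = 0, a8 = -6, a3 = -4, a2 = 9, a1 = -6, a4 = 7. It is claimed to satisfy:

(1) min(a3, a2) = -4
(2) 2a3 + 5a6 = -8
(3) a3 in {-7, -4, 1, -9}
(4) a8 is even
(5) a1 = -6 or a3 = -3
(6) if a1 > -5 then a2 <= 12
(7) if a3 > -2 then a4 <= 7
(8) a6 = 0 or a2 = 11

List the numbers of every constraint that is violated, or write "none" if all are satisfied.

None — every constraint holds.

(1) min(-4, 9) = -4 — holds.
(2) 2a3 + 5a6 = 2(-4) + 5(0) = -8 — holds.
(3) a3 = -4 is in {-7, -4, 1, -9} — holds.
(4) a8 = -6 is even — holds.
(5) a1 = -6 = -6 (first disjunct) — holds.
(6) a1 = -6, not > -5; antecedent false, conditional vacuously true — holds.
(7) a3 = -4, not > -2; antecedent false, conditional vacuously true — holds.
(8) a6 = 0 = 0 (first disjunct) — holds.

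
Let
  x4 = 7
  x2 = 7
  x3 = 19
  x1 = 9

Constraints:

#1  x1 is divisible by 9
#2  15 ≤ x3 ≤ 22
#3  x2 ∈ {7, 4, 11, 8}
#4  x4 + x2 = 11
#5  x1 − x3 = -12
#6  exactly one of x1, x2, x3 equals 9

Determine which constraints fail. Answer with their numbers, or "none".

#1 9 / 9 = 1, so 9 divides 9 — holds.
#2 x3 = 19 lies in [15, 22] — holds.
#3 x2 = 7 is in {7, 4, 11, 8} — holds.
#4 x4 + x2 = 7 + 7 = 14, not 11 — does not hold.
#5 x1 − x3 = 9 − 19 = -10, not -12 — does not hold.
#6 x1=9, x2=7, x3=19; 1 of them equals 9 — holds.

Constraints 4 and 5 do not hold.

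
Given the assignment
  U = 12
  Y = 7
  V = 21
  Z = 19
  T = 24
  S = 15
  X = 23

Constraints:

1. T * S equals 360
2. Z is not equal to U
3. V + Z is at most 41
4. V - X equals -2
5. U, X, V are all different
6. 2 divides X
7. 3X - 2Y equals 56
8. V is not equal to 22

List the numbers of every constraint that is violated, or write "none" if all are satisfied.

1. T * S = 24 * 15 = 360 — holds.
2. Z = 19, U = 12; distinct — holds.
3. V + Z = 21 + 19 = 40; 40 ≤ 41 — holds.
4. V - X = 21 - 23 = -2 — holds.
5. values 12, 23, 21 are pairwise distinct — holds.
6. 23 = 2*11 + 1, so 2 does not divide 23 — fails.
7. 3X - 2Y = 3(23) - 2(7) = 55, not 56 — fails.
8. V = 21, and 21 ≠ 22 — holds.

No — constraints 6 and 7 are not satisfied.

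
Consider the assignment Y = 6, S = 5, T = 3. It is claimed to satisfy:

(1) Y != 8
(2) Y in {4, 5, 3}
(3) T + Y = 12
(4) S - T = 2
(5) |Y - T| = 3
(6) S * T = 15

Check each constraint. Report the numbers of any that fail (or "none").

(1) Y = 6, and 6 ≠ 8  true
(2) Y = 6 is not in {4, 5, 3}  false
(3) T + Y = 3 + 6 = 9, not 12  false
(4) S - T = 5 - 3 = 2  true
(5) |6 - 3| = 3  true
(6) S * T = 5 * 3 = 15  true

No — constraints 2 and 3 are not satisfied.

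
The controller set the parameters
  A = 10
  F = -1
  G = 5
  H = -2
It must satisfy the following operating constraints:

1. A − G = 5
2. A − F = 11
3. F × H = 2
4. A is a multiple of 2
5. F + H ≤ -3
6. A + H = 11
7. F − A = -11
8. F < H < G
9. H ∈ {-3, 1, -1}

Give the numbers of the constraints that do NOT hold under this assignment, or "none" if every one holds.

1. A − G = 10 − 5 = 5 — holds.
2. A − F = 10 − (-1) = 11 — holds.
3. F × H = -1 × (-2) = 2 — holds.
4. 10 / 2 = 5, so 2 divides 10 — holds.
5. F + H = -1 + (-2) = -3; -3 ≤ -3 — holds.
6. A + H = 10 + (-2) = 8, not 11 — fails.
7. F − A = -1 − 10 = -11 — holds.
8. values -1, -2, 5; F = -1 is not < H = -2 — fails.
9. H = -2 is not in {-3, 1, -1} — fails.

No — constraints 6, 8, 9 are not satisfied.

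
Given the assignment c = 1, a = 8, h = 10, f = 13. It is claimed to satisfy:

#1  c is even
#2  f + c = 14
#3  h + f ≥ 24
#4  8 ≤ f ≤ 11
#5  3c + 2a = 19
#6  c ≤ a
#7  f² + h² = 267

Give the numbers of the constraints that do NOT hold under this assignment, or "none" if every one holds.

#1 c = 1 is odd — violated.
#2 f + c = 13 + 1 = 14 — OK.
#3 h + f = 10 + 13 = 23; 23 < 24, bound 24 not met — violated.
#4 f = 13 is outside [8, 11] — violated.
#5 3c + 2a = 3(1) + 2(8) = 19 — OK.
#6 c = 1, a = 8; 1 ≤ 8 — OK.
#7 f² + h² = 13² + 10² = 169 + 100 = 269, not 267 — violated.

No — constraints 1, 3, 4, 7 are not satisfied.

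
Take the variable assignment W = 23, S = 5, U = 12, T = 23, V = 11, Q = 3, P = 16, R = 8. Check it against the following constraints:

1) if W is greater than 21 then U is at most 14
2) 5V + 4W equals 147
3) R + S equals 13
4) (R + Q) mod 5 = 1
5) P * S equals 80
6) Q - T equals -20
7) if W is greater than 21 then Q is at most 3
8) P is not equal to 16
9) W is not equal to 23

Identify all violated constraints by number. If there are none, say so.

No — constraints 8, 9 are not satisfied.

1) W = 23 > 21, so we need U ≤ 14; U = 12 ≤ 14 — holds.
2) 5V + 4W = 5(11) + 4(23) = 147 — holds.
3) R + S = 8 + 5 = 13 — holds.
4) R + Q = 11; 11 mod 5 = 1 — holds.
5) P * S = 16 * 5 = 80 — holds.
6) Q - T = 3 - 23 = -20 — holds.
7) W = 23 > 21, so we need Q ≤ 3; Q = 3 ≤ 3 — holds.
8) P = 16, but 16 is required to differ — fails.
9) W = 23, but 23 is required to differ — fails.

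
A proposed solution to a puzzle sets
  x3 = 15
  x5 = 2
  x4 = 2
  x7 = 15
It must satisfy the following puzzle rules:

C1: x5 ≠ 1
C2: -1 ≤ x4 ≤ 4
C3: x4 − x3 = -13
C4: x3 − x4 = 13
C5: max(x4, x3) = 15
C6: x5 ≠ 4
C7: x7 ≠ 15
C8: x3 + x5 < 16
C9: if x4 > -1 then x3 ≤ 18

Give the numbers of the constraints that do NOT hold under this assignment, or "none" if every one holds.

Constraints 7 and 8 are violated.

C1: x5 = 2, and 2 ≠ 1 — holds.
C2: x4 = 2 lies in [-1, 4] — holds.
C3: x4 − x3 = 2 − 15 = -13 — holds.
C4: x3 − x4 = 15 − 2 = 13 — holds.
C5: max(2, 15) = 15 — holds.
C6: x5 = 2, and 2 ≠ 4 — holds.
C7: x7 = 15, but 15 is required to differ — fails.
C8: x3 + x5 = 15 + 2 = 17; 17 ≥ 16, bound 16 not met — fails.
C9: x4 = 2 > -1, so we need x3 ≤ 18; x3 = 15 ≤ 18 — holds.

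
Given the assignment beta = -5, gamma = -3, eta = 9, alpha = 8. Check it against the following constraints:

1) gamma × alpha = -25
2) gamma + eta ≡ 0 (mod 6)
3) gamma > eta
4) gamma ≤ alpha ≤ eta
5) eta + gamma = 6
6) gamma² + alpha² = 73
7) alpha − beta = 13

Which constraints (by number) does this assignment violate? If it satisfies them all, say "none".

Constraints 1, 3 are violated.

1) gamma × alpha = -3 × 8 = -24, not -25 — violated.
2) gamma + eta = 6; 6 mod 6 = 0 — OK.
3) gamma = -3, eta = 9; -3 ≤ 9 (want >) — violated.
4) values -3 ≤ 8 ≤ 9 — OK.
5) eta + gamma = 9 + (-3) = 6 — OK.
6) gamma² + alpha² = (-3)² + 8² = 9 + 64 = 73 — OK.
7) alpha − beta = 8 − (-5) = 13 — OK.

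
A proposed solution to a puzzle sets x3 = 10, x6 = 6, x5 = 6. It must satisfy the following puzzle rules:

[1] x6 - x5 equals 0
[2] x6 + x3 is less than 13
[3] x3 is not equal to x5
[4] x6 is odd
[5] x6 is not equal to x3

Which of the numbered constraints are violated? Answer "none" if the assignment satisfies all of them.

No — constraints 2 and 4 are not satisfied.

[1] x6 - x5 = 6 - 6 = 0  ✔
[2] x6 + x3 = 6 + 10 = 16; 16 ≥ 13, bound 13 not met  ✘
[3] x3 = 10, x5 = 6; distinct  ✔
[4] x6 = 6 is even  ✘
[5] x6 = 6, x3 = 10; distinct  ✔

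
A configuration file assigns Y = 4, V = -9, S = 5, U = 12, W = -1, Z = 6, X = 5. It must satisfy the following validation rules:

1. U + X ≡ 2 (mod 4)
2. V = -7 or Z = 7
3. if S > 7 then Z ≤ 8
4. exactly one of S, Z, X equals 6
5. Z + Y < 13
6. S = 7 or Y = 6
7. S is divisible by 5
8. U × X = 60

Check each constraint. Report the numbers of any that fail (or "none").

Constraints 1, 2, and 6 do not hold.

1. U + X = 17; 17 mod 4 = 1, not 2  ✘
2. V = -9 ≠ -7 and Z = 6 ≠ 7; both disjuncts false  ✘
3. S = 5, not > 7; antecedent false, conditional vacuously true  ✔
4. S=5, Z=6, X=5; 1 of them equals 6  ✔
5. Z + Y = 6 + 4 = 10; 10 < 13  ✔
6. S = 5 ≠ 7 and Y = 4 ≠ 6; both disjuncts false  ✘
7. 5 / 5 = 1, so 5 divides 5  ✔
8. U × X = 12 × 5 = 60  ✔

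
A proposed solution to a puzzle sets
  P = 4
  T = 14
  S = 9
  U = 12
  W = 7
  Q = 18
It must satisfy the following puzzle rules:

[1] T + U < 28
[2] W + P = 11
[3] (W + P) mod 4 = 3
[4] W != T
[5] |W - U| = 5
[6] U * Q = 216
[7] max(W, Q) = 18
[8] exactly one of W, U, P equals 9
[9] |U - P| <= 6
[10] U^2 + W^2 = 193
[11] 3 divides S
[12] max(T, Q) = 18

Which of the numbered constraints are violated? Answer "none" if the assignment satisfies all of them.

Constraints 8, 9 are violated.

[1] T + U = 14 + 12 = 26; 26 < 28  true
[2] W + P = 7 + 4 = 11  true
[3] W + P = 11; 11 mod 4 = 3  true
[4] W = 7, T = 14; distinct  true
[5] |7 - 12| = 5  true
[6] U * Q = 12 * 18 = 216  true
[7] max(7, 18) = 18  true
[8] W=7, U=12, P=4; 0 of them equal 9, not exactly one  false
[9] |12 - 4| = 8; 8 > 6, exceeds bound 6  false
[10] U^2 + W^2 = 12^2 + 7^2 = 144 + 49 = 193  true
[11] 9 / 3 = 3, so 3 divides 9  true
[12] max(14, 18) = 18  true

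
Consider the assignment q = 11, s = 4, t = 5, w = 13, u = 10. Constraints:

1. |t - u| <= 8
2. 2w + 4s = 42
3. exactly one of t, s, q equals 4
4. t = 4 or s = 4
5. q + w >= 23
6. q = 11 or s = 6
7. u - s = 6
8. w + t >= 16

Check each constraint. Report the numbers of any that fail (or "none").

None — every constraint holds.

1. |5 - 10| = 5; 5 ≤ 8 — satisfied.
2. 2w + 4s = 2(13) + 4(4) = 42 — satisfied.
3. t=5, s=4, q=11; 1 of them equals 4 — satisfied.
4. t = 5 ≠ 4, but s = 4 = 4 (second disjunct) — satisfied.
5. q + w = 11 + 13 = 24; 24 ≥ 23 — satisfied.
6. q = 11 = 11 (first disjunct) — satisfied.
7. u - s = 10 - 4 = 6 — satisfied.
8. w + t = 13 + 5 = 18; 18 ≥ 16 — satisfied.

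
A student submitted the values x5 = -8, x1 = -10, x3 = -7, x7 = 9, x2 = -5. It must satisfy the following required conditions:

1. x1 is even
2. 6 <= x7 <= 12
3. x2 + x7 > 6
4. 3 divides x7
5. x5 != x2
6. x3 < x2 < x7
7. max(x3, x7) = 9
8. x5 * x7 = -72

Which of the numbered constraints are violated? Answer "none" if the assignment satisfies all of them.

1. x1 = -10 is even  true
2. x7 = 9 lies in [6, 12]  true
3. x2 + x7 = -5 + 9 = 4; 4 ≤ 6, bound 6 not met  false
4. 9 / 3 = 3, so 3 divides 9  true
5. x5 = -8, x2 = -5; distinct  true
6. values -7 < -5 < 9  true
7. max(-7, 9) = 9  true
8. x5 * x7 = -8 * 9 = -72  true

Constraint 3 does not hold.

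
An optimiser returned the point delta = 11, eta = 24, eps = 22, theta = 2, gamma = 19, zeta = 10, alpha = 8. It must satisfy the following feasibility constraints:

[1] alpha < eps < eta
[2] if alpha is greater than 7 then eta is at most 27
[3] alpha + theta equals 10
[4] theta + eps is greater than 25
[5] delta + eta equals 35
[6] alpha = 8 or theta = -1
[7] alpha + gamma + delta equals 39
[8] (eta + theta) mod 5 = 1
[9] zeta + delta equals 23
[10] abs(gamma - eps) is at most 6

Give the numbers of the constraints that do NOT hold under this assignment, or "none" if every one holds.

No — constraints 4, 7, 9 are not satisfied.

[1] values 8 < 22 < 24  OK
[2] alpha = 8 > 7, so we need eta ≤ 27; eta = 24 ≤ 27  OK
[3] alpha + theta = 8 + 2 = 10  OK
[4] theta + eps = 2 + 22 = 24; 24 ≤ 25, bound 25 not met  FAIL
[5] delta + eta = 11 + 24 = 35  OK
[6] alpha = 8 = 8 (first disjunct)  OK
[7] alpha + gamma + delta = 8 + 19 + 11 = 38, not 39  FAIL
[8] eta + theta = 26; 26 mod 5 = 1  OK
[9] zeta + delta = 10 + 11 = 21, not 23  FAIL
[10] abs(19 - 22) = 3; 3 ≤ 6  OK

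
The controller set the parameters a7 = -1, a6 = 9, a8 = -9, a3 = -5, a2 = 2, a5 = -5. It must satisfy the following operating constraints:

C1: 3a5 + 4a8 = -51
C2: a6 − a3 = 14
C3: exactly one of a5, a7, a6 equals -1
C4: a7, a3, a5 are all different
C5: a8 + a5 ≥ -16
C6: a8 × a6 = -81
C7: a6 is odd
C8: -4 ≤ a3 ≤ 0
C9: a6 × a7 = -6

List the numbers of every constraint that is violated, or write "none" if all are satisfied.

No — constraints 4, 8, and 9 are not satisfied.

C1: 3a5 + 4a8 = 3(-5) + 4(-9) = -51  true
C2: a6 − a3 = 9 − (-5) = 14  true
C3: a5=-5, a7=-1, a6=9; 1 of them equals -1  true
C4: a3 = a5 = -5, not all different  false
C5: a8 + a5 = -9 + (-5) = -14; -14 ≥ -16  true
C6: a8 × a6 = -9 × 9 = -81  true
C7: a6 = 9 is odd  true
C8: a3 = -5 is outside [-4, 0]  false
C9: a6 × a7 = 9 × (-1) = -9, not -6  false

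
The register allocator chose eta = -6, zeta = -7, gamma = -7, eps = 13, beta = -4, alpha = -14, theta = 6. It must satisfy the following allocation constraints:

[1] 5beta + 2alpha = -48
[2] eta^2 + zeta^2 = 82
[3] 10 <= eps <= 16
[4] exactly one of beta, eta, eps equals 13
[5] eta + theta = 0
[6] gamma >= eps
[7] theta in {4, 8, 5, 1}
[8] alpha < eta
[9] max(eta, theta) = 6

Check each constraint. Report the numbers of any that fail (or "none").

[1] 5beta + 2alpha = 5(-4) + 2(-14) = -48 — holds.
[2] eta^2 + zeta^2 = (-6)^2 + (-7)^2 = 36 + 49 = 85, not 82 — does not hold.
[3] eps = 13 lies in [10, 16] — holds.
[4] beta=-4, eta=-6, eps=13; 1 of them equals 13 — holds.
[5] eta + theta = -6 + 6 = 0 — holds.
[6] gamma = -7, eps = 13; -7 < 13 (want ≥) — does not hold.
[7] theta = 6 is not in {4, 8, 5, 1} — does not hold.
[8] alpha = -14, eta = -6; -14 < -6 — holds.
[9] max(-6, 6) = 6 — holds.

No — constraints 2, 6, and 7 are not satisfied.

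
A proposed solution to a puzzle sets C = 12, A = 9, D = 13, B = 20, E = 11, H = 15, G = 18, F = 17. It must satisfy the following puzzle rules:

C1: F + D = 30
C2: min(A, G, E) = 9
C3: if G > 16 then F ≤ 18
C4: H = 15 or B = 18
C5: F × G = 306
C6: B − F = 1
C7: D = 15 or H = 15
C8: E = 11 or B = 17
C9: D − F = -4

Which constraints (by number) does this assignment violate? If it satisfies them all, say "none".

C1: F + D = 17 + 13 = 30 — satisfied.
C2: min(9, 18, 11) = 9 — satisfied.
C3: G = 18 > 16, so we need F ≤ 18; F = 17 ≤ 18 — satisfied.
C4: H = 15 = 15 (first disjunct) — satisfied.
C5: F × G = 17 × 18 = 306 — satisfied.
C6: B − F = 20 − 17 = 3, not 1 — violated.
C7: D = 13 ≠ 15, but H = 15 = 15 (second disjunct) — satisfied.
C8: E = 11 = 11 (first disjunct) — satisfied.
C9: D − F = 13 − 17 = -4 — satisfied.

Constraint 6 does not hold.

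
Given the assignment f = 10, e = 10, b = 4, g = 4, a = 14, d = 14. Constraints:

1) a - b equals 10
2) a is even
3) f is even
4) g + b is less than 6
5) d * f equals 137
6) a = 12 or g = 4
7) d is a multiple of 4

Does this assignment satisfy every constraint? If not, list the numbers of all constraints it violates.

1) a - b = 14 - 4 = 10  ✔
2) a = 14 is even  ✔
3) f = 10 is even  ✔
4) g + b = 4 + 4 = 8; 8 ≥ 6, bound 6 not met  ✘
5) d * f = 14 * 10 = 140, not 137  ✘
6) a = 14 ≠ 12, but g = 4 = 4 (second disjunct)  ✔
7) 14 = 4*3 + 2, so 4 does not divide 14  ✘

Constraints 4, 5, and 7 do not hold.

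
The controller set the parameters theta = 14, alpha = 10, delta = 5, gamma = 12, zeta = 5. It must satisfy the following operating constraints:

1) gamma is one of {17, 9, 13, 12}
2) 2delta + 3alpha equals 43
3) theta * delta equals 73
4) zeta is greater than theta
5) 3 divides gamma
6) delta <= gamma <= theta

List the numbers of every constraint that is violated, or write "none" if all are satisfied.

Constraints 2, 3, 4 do not hold.

1) gamma = 12 is in {17, 9, 13, 12} — holds.
2) 2delta + 3alpha = 2(5) + 3(10) = 40, not 43 — fails.
3) theta * delta = 14 * 5 = 70, not 73 — fails.
4) zeta = 5, theta = 14; 5 ≤ 14 (want >) — fails.
5) 12 / 3 = 4, so 3 divides 12 — holds.
6) values 5 <= 12 <= 14 — holds.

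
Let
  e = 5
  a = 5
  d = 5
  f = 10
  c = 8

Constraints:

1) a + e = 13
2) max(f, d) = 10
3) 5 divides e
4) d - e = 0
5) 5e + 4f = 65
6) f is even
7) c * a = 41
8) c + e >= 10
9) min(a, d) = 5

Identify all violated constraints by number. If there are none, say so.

1) a + e = 5 + 5 = 10, not 13  FAIL
2) max(10, 5) = 10  OK
3) 5 / 5 = 1, so 5 divides 5  OK
4) d - e = 5 - 5 = 0  OK
5) 5e + 4f = 5(5) + 4(10) = 65  OK
6) f = 10 is even  OK
7) c * a = 8 * 5 = 40, not 41  FAIL
8) c + e = 8 + 5 = 13; 13 ≥ 10  OK
9) min(5, 5) = 5  OK

Constraints 1, 7 do not hold.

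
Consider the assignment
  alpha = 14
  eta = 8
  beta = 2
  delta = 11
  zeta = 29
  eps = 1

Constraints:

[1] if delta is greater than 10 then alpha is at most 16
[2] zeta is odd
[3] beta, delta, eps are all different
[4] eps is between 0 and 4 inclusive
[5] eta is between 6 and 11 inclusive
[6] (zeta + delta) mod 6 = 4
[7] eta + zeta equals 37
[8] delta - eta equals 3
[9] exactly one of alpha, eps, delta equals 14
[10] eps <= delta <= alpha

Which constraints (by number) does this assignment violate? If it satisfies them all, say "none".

The assignment satisfies every constraint.

[1] delta = 11 > 10, so we need alpha ≤ 16; alpha = 14 ≤ 16 — satisfied.
[2] zeta = 29 is odd — satisfied.
[3] values 2, 11, 1 are pairwise distinct — satisfied.
[4] eps = 1 lies in [0, 4] — satisfied.
[5] eta = 8 lies in [6, 11] — satisfied.
[6] zeta + delta = 40; 40 mod 6 = 4 — satisfied.
[7] eta + zeta = 8 + 29 = 37 — satisfied.
[8] delta - eta = 11 - 8 = 3 — satisfied.
[9] alpha=14, eps=1, delta=11; 1 of them equals 14 — satisfied.
[10] values 1 <= 11 <= 14 — satisfied.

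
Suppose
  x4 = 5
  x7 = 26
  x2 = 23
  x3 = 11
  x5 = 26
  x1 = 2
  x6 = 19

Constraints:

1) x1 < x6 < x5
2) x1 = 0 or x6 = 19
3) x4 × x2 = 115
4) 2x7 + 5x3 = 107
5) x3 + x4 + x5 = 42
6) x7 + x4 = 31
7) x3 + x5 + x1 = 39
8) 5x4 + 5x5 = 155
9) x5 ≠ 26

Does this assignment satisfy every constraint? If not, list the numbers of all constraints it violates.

Constraint 9 does not hold.

1) values 2 < 19 < 26  ✓
2) x1 = 2 ≠ 0, but x6 = 19 = 19 (second disjunct)  ✓
3) x4 × x2 = 5 × 23 = 115  ✓
4) 2x7 + 5x3 = 2(26) + 5(11) = 107  ✓
5) x3 + x4 + x5 = 11 + 5 + 26 = 42  ✓
6) x7 + x4 = 26 + 5 = 31  ✓
7) x3 + x5 + x1 = 11 + 26 + 2 = 39  ✓
8) 5x4 + 5x5 = 5(5) + 5(26) = 155  ✓
9) x5 = 26, but 26 is required to differ  ✗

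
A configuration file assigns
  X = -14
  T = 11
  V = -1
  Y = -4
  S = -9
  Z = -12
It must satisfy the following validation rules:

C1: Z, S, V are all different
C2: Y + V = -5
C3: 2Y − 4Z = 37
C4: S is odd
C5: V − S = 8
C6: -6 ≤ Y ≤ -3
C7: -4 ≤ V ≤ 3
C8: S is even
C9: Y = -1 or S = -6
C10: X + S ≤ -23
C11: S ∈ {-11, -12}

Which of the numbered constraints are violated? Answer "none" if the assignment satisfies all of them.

The assignment fails constraints 3, 8, 9, and 11.

C1: values -12, -9, -1 are pairwise distinct — holds.
C2: Y + V = -4 + (-1) = -5 — holds.
C3: 2Y − 4Z = 2(-4) − 4(-12) = 40, not 37 — fails.
C4: S = -9 is odd — holds.
C5: V − S = -1 − (-9) = 8 — holds.
C6: Y = -4 lies in [-6, -3] — holds.
C7: V = -1 lies in [-4, 3] — holds.
C8: S = -9 is odd — fails.
C9: Y = -4 ≠ -1 and S = -9 ≠ -6; both disjuncts false — fails.
C10: X + S = -14 + (-9) = -23; -23 ≤ -23 — holds.
C11: S = -9 is not in {-11, -12} — fails.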